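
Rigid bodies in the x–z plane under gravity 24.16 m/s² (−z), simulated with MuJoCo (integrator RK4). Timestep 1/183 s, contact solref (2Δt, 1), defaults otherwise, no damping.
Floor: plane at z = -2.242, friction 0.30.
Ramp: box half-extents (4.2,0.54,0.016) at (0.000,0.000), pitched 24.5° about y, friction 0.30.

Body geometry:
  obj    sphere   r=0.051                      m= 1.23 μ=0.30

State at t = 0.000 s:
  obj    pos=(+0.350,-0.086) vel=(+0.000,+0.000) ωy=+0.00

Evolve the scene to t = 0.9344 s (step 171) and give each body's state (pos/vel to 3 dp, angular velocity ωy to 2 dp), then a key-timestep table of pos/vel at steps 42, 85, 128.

State at t = 0.9344 s:
  obj    pos=(+3.193,-1.382) vel=(+6.085,-2.773) ωy=+131.10

Key-timestep trajectory:
   step    t(s)  obj.x    obj.z    obj.vx   obj.vz 
     42  0.2295   +0.522  -0.164  +1.495  -0.681
     85  0.4645   +1.053  -0.406  +3.025  -1.379
    128  0.6995   +1.943  -0.812  +4.555  -2.076


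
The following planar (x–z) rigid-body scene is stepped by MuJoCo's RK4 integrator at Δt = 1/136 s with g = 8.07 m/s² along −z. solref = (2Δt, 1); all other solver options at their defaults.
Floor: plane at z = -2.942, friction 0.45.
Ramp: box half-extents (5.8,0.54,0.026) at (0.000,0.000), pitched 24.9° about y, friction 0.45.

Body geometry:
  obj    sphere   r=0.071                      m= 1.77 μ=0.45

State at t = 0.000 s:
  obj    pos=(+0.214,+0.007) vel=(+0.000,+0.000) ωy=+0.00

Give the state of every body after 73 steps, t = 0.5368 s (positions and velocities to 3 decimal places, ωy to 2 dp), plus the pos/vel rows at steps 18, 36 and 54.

State at t = 0.5368 s:
  obj    pos=(+0.531,-0.140) vel=(+1.182,-0.549) ωy=+18.34

Key-timestep trajectory:
   step    t(s)  obj.x    obj.z    obj.vx   obj.vz 
     18  0.1324   +0.234  -0.001  +0.292  -0.135
     36  0.2647   +0.291  -0.028  +0.583  -0.271
     54  0.3971   +0.388  -0.073  +0.874  -0.406


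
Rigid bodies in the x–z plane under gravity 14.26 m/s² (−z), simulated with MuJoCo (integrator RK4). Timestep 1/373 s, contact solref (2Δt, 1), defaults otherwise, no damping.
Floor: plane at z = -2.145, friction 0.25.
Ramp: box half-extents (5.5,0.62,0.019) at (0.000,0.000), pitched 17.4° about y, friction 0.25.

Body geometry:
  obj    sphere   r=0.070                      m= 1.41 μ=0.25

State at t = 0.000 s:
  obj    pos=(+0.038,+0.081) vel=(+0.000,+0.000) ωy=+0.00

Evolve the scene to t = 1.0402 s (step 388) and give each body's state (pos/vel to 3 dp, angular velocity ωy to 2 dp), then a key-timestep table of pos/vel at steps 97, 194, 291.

State at t = 1.0402 s:
  obj    pos=(+1.611,-0.411) vel=(+3.024,-0.948) ωy=+45.26

Key-timestep trajectory:
   step    t(s)  obj.x    obj.z    obj.vx   obj.vz 
     97  0.2601   +0.136  +0.051  +0.756  -0.237
    194  0.5201   +0.431  -0.042  +1.512  -0.474
    291  0.7802   +0.923  -0.196  +2.268  -0.711


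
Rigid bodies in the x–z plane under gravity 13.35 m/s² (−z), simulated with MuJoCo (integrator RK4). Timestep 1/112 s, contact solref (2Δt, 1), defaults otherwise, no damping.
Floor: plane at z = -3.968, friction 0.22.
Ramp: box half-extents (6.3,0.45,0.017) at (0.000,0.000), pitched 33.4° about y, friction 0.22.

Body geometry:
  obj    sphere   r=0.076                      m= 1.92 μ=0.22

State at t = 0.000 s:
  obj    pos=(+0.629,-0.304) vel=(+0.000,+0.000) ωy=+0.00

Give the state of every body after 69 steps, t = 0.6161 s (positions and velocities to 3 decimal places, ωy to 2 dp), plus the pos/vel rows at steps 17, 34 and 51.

State at t = 0.6161 s:
  obj    pos=(+1.461,-0.852) vel=(+2.701,-1.781) ωy=+42.51

Key-timestep trajectory:
   step    t(s)  obj.x    obj.z    obj.vx   obj.vz 
     17  0.1518   +0.680  -0.337  +0.666  -0.439
     34  0.3036   +0.831  -0.437  +1.331  -0.878
     51  0.4554   +1.084  -0.603  +1.996  -1.316


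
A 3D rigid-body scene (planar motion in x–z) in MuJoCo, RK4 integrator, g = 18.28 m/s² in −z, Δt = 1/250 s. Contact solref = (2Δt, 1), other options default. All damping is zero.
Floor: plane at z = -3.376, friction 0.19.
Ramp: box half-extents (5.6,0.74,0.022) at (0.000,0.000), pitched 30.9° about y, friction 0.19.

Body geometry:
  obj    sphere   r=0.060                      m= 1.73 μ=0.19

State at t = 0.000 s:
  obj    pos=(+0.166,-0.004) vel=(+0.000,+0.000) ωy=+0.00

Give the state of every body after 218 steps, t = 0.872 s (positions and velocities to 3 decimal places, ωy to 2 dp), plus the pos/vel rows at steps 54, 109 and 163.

State at t = 0.872 s:
  obj    pos=(+2.354,-1.313) vel=(+5.018,-3.003) ωy=+97.42

Key-timestep trajectory:
   step    t(s)  obj.x    obj.z    obj.vx   obj.vz 
     54  0.2160   +0.300  -0.084  +1.243  -0.744
    109  0.4360   +0.713  -0.331  +2.509  -1.502
    163  0.6520   +1.389  -0.736  +3.752  -2.245


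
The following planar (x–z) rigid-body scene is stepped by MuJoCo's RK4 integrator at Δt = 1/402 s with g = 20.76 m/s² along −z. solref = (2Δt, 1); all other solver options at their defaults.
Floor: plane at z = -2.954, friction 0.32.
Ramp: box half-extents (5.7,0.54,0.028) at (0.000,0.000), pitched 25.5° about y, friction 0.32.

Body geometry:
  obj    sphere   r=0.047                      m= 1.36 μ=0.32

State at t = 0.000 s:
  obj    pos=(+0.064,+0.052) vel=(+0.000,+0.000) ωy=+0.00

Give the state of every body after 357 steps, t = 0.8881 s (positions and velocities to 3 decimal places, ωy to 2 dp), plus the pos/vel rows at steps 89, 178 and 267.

State at t = 0.8881 s:
  obj    pos=(+2.336,-1.031) vel=(+5.117,-2.441) ωy=+120.61

Key-timestep trajectory:
   step    t(s)  obj.x    obj.z    obj.vx   obj.vz 
     89  0.2214   +0.205  -0.015  +1.276  -0.608
    178  0.4428   +0.629  -0.217  +2.551  -1.217
    267  0.6642   +1.335  -0.554  +3.827  -1.825


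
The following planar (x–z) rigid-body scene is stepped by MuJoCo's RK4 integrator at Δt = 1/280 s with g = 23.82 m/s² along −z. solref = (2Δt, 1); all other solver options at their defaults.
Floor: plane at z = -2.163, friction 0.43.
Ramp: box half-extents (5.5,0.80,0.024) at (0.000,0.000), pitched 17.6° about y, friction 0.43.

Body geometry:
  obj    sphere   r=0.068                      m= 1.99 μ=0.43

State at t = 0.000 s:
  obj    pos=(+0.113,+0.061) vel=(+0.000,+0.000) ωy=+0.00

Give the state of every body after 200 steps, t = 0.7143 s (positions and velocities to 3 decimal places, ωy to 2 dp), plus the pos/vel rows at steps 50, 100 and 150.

State at t = 0.7143 s:
  obj    pos=(+1.364,-0.336) vel=(+3.503,-1.111) ωy=+54.03

Key-timestep trajectory:
   step    t(s)  obj.x    obj.z    obj.vx   obj.vz 
     50  0.1786   +0.191  +0.036  +0.876  -0.278
    100  0.3571   +0.426  -0.039  +1.751  -0.556
    150  0.5357   +0.817  -0.163  +2.627  -0.833


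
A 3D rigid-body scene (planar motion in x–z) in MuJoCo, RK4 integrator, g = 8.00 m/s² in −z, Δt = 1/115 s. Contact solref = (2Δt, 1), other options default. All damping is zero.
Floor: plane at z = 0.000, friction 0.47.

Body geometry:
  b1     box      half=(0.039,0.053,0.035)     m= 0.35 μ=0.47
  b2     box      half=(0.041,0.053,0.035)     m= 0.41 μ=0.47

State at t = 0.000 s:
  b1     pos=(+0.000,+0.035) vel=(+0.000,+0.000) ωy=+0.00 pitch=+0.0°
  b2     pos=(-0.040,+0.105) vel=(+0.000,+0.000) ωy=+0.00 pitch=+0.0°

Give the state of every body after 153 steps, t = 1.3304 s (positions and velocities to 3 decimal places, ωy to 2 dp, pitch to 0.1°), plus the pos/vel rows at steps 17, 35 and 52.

State at t = 1.3304 s:
  b1     pos=(+0.000,+0.035) vel=(+0.000,+0.000) ωy=+0.00 pitch=+0.0°
  b2     pos=(-0.085,+0.041) vel=(+0.000,+0.000) ωy=+0.00 pitch=-90.0°

Key-timestep trajectory:
   step    t(s)  b1.x    b1.z    b1.vx   b1.vz   b2.x    b2.z    b2.vx   b2.vz 
     17  0.1478   +0.000  +0.035  +0.000  +0.000   -0.042  +0.105  -0.029  -0.002
     35  0.3043   +0.000  +0.035  +0.000  +0.000   -0.054  +0.101  -0.157  -0.090
     52  0.4522   +0.000  +0.035  +0.000  +0.000   -0.087  +0.038  -0.265  -0.660


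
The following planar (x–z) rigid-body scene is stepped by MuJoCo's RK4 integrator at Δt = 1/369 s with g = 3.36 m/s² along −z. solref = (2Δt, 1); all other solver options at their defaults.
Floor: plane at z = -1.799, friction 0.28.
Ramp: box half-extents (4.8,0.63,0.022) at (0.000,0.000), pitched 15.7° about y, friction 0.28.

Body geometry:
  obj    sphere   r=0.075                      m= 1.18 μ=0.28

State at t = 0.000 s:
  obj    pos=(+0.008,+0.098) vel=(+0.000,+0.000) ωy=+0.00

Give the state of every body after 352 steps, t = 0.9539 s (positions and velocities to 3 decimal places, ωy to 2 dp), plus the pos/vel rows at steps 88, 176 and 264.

State at t = 0.9539 s:
  obj    pos=(+0.293,+0.019) vel=(+0.596,-0.168) ωy=+8.26

Key-timestep trajectory:
   step    t(s)  obj.x    obj.z    obj.vx   obj.vz 
     88  0.2385   +0.026  +0.093  +0.149  -0.042
    176  0.4770   +0.079  +0.078  +0.298  -0.084
    264  0.7154   +0.168  +0.053  +0.447  -0.126


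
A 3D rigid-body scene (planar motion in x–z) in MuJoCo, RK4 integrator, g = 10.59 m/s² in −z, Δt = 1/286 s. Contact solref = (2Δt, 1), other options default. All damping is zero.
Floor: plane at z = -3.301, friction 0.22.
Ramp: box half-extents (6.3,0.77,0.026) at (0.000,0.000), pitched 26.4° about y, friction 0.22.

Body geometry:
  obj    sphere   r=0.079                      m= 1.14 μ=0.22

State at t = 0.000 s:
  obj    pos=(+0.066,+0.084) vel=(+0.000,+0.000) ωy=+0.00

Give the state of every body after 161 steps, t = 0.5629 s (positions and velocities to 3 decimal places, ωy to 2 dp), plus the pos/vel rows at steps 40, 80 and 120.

State at t = 0.5629 s:
  obj    pos=(+0.544,-0.153) vel=(+1.696,-0.842) ωy=+23.96

Key-timestep trajectory:
   step    t(s)  obj.x    obj.z    obj.vx   obj.vz 
     40  0.1399   +0.096  +0.070  +0.422  -0.209
     80  0.2797   +0.184  +0.026  +0.843  -0.418
    120  0.4196   +0.331  -0.047  +1.264  -0.628


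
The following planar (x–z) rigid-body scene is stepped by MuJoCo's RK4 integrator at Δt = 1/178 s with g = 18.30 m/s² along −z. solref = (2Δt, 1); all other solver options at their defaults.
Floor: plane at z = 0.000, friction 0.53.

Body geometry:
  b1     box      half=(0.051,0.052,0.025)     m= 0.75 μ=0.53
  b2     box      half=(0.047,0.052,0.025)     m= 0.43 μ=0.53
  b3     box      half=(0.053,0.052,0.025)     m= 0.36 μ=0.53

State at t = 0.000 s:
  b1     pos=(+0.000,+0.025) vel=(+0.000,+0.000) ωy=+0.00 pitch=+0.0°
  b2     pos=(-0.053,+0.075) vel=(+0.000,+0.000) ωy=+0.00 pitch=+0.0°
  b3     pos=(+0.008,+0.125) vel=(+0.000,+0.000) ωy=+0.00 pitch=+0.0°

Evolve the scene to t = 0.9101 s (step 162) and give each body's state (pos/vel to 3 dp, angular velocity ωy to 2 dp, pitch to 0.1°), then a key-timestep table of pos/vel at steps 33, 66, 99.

State at t = 0.9101 s:
  b1     pos=(+0.000,+0.025) vel=(+0.000,+0.000) ωy=+0.00 pitch=+0.0°
  b2     pos=(-0.171,+0.025) vel=(+0.000,+0.000) ωy=+0.00 pitch=+180.0°
  b3     pos=(+0.129,+0.025) vel=(+0.000,+0.000) ωy=+0.00 pitch=+180.0°

Key-timestep trajectory:
   step    t(s)  b1.x    b1.z    b1.vx   b1.vz   b2.x    b2.z    b2.vx   b2.vz   b3.x    b3.z    b3.vx   b3.vz 
     33  0.1854   +0.000  +0.025  +0.000  +0.000   -0.056  +0.075  -0.079  -0.016   +0.038  +0.109  +0.124  +0.006
     66  0.3708   +0.000  +0.025  +0.000  +0.000   -0.107  +0.051  -0.249  +0.113   +0.086  +0.092  +0.532  -0.412
     99  0.5562   +0.000  +0.025  +0.000  +0.000   -0.138  +0.051  -0.270  -0.100   +0.129  +0.025  +0.000  +0.001


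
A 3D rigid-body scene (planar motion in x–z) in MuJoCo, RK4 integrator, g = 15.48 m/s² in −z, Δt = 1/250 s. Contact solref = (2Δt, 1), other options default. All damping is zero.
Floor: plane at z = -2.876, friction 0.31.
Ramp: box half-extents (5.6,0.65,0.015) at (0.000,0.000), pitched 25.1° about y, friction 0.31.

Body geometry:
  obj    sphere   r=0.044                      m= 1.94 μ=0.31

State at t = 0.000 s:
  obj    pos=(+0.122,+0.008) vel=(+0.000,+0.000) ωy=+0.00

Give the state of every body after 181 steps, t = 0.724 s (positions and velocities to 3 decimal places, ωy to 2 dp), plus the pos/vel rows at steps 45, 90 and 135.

State at t = 0.724 s:
  obj    pos=(+1.235,-0.514) vel=(+3.075,-1.441) ωy=+77.17

Key-timestep trajectory:
   step    t(s)  obj.x    obj.z    obj.vx   obj.vz 
     45  0.1800   +0.191  -0.024  +0.765  -0.358
     90  0.3600   +0.397  -0.121  +1.529  -0.716
    135  0.5400   +0.741  -0.282  +2.294  -1.074


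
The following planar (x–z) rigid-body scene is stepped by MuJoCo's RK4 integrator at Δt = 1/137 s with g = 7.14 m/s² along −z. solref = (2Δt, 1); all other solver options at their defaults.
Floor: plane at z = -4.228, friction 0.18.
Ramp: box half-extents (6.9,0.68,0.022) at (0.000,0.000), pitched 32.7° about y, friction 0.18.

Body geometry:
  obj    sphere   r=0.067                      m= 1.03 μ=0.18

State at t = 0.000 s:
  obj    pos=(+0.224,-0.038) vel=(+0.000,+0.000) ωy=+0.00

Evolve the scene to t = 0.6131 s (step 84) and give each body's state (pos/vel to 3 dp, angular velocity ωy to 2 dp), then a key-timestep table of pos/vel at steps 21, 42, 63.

State at t = 0.6131 s:
  obj    pos=(+0.663,-0.320) vel=(+1.436,-0.912) ωy=+24.76

Key-timestep trajectory:
   step    t(s)  obj.x    obj.z    obj.vx   obj.vz 
     21  0.1533   +0.251  -0.056  +0.358  -0.231
     42  0.3066   +0.334  -0.109  +0.719  -0.454
     63  0.4599   +0.471  -0.197  +1.074  -0.691


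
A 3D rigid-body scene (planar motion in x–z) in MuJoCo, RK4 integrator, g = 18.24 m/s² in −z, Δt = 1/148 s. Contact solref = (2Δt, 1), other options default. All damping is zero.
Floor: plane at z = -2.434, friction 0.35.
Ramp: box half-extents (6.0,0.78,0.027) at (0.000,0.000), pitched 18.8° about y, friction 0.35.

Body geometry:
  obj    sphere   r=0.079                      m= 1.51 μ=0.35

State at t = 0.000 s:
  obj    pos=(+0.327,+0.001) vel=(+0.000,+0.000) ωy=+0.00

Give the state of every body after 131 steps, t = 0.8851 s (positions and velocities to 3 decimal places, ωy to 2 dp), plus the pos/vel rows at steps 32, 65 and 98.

State at t = 0.8851 s:
  obj    pos=(+1.884,-0.529) vel=(+3.518,-1.198) ωy=+47.03

Key-timestep trajectory:
   step    t(s)  obj.x    obj.z    obj.vx   obj.vz 
     32  0.2162   +0.420  -0.031  +0.860  -0.293
     65  0.4392   +0.710  -0.130  +1.746  -0.594
     98  0.6622   +1.198  -0.296  +2.632  -0.896


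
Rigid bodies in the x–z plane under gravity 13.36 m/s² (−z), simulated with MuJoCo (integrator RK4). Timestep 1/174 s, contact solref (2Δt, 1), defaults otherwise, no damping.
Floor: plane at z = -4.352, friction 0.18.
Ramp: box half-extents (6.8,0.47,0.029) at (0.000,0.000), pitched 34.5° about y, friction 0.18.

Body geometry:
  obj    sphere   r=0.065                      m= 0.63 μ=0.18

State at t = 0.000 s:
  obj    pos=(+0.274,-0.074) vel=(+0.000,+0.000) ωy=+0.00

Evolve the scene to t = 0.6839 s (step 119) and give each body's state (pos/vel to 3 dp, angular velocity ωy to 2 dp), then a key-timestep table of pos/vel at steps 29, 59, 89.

State at t = 0.6839 s:
  obj    pos=(+1.350,-0.814) vel=(+3.139,-2.184) ωy=+51.95

Key-timestep trajectory:
   step    t(s)  obj.x    obj.z    obj.vx   obj.vz 
     29  0.1667   +0.338  -0.118  +0.761  -0.541
     59  0.3391   +0.539  -0.256  +1.561  -1.074
     89  0.5115   +0.876  -0.488  +2.359  -1.609


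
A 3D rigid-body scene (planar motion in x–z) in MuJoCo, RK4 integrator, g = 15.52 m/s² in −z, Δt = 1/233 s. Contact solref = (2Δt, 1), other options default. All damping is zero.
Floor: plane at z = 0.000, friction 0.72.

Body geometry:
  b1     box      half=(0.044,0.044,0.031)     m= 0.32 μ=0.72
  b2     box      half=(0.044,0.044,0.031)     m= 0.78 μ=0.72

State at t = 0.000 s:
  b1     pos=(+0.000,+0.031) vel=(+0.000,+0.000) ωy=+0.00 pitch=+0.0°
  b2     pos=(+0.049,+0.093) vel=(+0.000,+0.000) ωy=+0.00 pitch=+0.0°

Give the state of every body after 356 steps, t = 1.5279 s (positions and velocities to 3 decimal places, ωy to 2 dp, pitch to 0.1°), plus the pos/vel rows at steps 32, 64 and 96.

State at t = 1.5279 s:
  b1     pos=(+0.000,+0.031) vel=(+0.000,+0.000) ωy=+0.00 pitch=+0.0°
  b2     pos=(+0.089,+0.044) vel=(+0.000,+0.000) ωy=+0.00 pitch=+90.0°

Key-timestep trajectory:
   step    t(s)  b1.x    b1.z    b1.vx   b1.vz   b2.x    b2.z    b2.vx   b2.vz 
     32  0.1373   +0.000  +0.031  -0.001  +0.000   +0.064  +0.086  +0.256  -0.227
     64  0.2747   +0.000  +0.031  +0.000  +0.000   +0.102  +0.051  +0.103  +0.038
     96  0.4120   +0.000  +0.031  +0.000  +0.000   +0.086  +0.045  -0.060  +0.114


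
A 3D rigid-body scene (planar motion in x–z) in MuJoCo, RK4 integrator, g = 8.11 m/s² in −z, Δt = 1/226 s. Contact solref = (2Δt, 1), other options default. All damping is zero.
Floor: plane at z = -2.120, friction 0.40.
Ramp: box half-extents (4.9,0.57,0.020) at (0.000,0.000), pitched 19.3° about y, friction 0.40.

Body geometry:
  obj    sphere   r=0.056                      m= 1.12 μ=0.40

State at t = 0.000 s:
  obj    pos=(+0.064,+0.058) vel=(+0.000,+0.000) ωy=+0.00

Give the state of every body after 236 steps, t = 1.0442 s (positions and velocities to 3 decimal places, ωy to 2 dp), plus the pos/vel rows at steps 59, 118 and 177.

State at t = 1.0442 s:
  obj    pos=(+1.049,-0.287) vel=(+1.887,-0.661) ωy=+35.70

Key-timestep trajectory:
   step    t(s)  obj.x    obj.z    obj.vx   obj.vz 
     59  0.2611   +0.126  +0.037  +0.472  -0.165
    118  0.5221   +0.310  -0.028  +0.944  -0.330
    177  0.7832   +0.618  -0.136  +1.415  -0.496


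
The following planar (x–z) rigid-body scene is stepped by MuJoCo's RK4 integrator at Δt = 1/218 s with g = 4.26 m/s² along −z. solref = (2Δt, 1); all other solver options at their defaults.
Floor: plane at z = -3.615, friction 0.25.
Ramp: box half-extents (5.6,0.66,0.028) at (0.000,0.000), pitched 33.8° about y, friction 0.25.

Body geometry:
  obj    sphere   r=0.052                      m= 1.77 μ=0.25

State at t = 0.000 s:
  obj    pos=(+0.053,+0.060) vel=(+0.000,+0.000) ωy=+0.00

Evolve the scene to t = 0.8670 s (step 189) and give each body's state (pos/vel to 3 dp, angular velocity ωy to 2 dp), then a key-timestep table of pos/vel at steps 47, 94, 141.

State at t = 0.8670 s:
  obj    pos=(+0.582,-0.293) vel=(+1.220,-0.816) ωy=+28.21

Key-timestep trajectory:
   step    t(s)  obj.x    obj.z    obj.vx   obj.vz 
     47  0.2156   +0.086  +0.039  +0.303  -0.203
     94  0.4312   +0.184  -0.027  +0.607  -0.406
    141  0.6468   +0.348  -0.136  +0.910  -0.609


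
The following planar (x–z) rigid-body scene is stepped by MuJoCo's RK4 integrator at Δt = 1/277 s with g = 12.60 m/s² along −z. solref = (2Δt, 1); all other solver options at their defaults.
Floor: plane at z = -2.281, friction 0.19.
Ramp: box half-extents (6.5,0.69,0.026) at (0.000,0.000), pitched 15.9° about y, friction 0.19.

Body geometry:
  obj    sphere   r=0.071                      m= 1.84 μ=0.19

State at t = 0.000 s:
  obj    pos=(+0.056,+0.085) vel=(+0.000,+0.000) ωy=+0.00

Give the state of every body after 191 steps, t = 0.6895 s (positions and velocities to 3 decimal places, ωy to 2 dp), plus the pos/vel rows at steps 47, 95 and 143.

State at t = 0.6895 s:
  obj    pos=(+0.620,-0.076) vel=(+1.635,-0.466) ωy=+23.94

Key-timestep trajectory:
   step    t(s)  obj.x    obj.z    obj.vx   obj.vz 
     47  0.1697   +0.090  +0.075  +0.402  -0.115
     95  0.3430   +0.195  +0.045  +0.813  -0.232
    143  0.5162   +0.372  -0.005  +1.224  -0.349


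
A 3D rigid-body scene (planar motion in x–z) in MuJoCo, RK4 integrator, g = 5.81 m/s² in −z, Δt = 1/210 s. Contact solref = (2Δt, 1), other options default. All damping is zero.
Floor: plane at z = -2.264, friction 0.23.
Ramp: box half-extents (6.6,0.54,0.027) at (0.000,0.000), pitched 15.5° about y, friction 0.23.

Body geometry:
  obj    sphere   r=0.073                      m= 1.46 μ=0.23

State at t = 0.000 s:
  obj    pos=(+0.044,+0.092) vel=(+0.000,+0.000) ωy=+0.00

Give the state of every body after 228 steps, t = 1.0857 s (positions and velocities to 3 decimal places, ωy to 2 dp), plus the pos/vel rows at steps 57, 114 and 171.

State at t = 1.0857 s:
  obj    pos=(+0.674,-0.083) vel=(+1.160,-0.322) ωy=+16.49

Key-timestep trajectory:
   step    t(s)  obj.x    obj.z    obj.vx   obj.vz 
     57  0.2714   +0.083  +0.081  +0.290  -0.080
    114  0.5429   +0.201  +0.048  +0.580  -0.161
    171  0.8143   +0.398  -0.007  +0.870  -0.241


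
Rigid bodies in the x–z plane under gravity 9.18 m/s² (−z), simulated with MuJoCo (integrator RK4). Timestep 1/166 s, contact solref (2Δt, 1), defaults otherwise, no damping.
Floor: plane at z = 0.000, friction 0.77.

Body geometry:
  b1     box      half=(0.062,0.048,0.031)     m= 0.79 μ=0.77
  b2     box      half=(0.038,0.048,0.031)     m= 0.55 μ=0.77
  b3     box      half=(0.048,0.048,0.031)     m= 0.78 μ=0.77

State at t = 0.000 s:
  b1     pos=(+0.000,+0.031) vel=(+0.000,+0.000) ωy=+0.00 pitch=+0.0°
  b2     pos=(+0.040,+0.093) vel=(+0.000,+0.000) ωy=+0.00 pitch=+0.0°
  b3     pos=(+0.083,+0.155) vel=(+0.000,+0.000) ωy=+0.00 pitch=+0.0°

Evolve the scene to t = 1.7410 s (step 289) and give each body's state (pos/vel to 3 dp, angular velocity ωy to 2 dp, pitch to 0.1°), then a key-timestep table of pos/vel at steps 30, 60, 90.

State at t = 1.7410 s:
  b1     pos=(+0.000,+0.031) vel=(+0.000,+0.000) ωy=+0.00 pitch=+0.0°
  b2     pos=(+0.040,+0.093) vel=(+0.000,+0.000) ωy=+0.00 pitch=+0.0°
  b3     pos=(+0.186,+0.031) vel=(+0.000,+0.000) ωy=+0.00 pitch=+180.0°

Key-timestep trajectory:
   step    t(s)  b1.x    b1.z    b1.vx   b1.vz   b2.x    b2.z    b2.vx   b2.vz   b3.x    b3.z    b3.vx   b3.vz 
     30  0.1807   +0.000  +0.031  +0.000  +0.000   +0.040  +0.093  -0.002  +0.000   +0.098  +0.148  +0.193  -0.161
     60  0.3614   +0.000  +0.031  +0.000  +0.000   +0.040  +0.093  +0.000  +0.000   +0.133  +0.056  +0.110  +0.089
     90  0.5422   +0.000  +0.031  +0.000  +0.000   +0.040  +0.093  +0.000  +0.000   +0.160  +0.052  +0.256  -0.118


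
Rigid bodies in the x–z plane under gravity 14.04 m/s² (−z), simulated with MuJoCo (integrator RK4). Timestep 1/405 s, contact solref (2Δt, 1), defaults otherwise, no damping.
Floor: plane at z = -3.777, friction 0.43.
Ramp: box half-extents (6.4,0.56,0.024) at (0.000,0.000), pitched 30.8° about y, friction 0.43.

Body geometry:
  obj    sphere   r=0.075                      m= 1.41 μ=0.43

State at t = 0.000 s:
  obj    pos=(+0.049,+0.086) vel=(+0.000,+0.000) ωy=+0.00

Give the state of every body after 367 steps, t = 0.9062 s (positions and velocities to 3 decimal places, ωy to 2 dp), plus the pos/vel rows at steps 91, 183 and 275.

State at t = 0.9062 s:
  obj    pos=(+1.860,-0.994) vel=(+3.997,-2.383) ωy=+62.04

Key-timestep trajectory:
   step    t(s)  obj.x    obj.z    obj.vx   obj.vz 
     91  0.2247   +0.160  +0.020  +0.991  -0.591
    183  0.4519   +0.499  -0.182  +1.993  -1.188
    275  0.6790   +1.066  -0.520  +2.995  -1.785


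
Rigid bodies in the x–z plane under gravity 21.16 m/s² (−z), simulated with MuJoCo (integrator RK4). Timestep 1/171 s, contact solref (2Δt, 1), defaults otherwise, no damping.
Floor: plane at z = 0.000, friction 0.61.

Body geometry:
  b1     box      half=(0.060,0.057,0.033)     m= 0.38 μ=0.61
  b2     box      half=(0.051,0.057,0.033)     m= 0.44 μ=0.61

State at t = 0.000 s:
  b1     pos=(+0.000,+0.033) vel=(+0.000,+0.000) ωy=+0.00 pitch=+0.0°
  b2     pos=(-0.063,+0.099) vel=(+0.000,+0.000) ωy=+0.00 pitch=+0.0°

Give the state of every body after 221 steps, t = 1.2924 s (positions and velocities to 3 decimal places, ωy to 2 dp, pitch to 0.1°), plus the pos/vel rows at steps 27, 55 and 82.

State at t = 1.2924 s:
  b1     pos=(+0.000,+0.033) vel=(+0.000,+0.000) ωy=+0.00 pitch=+0.0°
  b2     pos=(-0.110,+0.051) vel=(+0.000,+0.000) ωy=+0.00 pitch=-90.0°

Key-timestep trajectory:
   step    t(s)  b1.x    b1.z    b1.vx   b1.vz   b2.x    b2.z    b2.vx   b2.vz 
     27  0.1579   +0.000  +0.033  +0.001  +0.000   -0.081  +0.091  -0.303  -0.283
     55  0.3216   +0.000  +0.033  +0.000  +0.000   -0.130  +0.059  -0.034  +0.006
     82  0.4795   +0.000  +0.033  +0.000  +0.000   -0.104  +0.054  -0.010  +0.033


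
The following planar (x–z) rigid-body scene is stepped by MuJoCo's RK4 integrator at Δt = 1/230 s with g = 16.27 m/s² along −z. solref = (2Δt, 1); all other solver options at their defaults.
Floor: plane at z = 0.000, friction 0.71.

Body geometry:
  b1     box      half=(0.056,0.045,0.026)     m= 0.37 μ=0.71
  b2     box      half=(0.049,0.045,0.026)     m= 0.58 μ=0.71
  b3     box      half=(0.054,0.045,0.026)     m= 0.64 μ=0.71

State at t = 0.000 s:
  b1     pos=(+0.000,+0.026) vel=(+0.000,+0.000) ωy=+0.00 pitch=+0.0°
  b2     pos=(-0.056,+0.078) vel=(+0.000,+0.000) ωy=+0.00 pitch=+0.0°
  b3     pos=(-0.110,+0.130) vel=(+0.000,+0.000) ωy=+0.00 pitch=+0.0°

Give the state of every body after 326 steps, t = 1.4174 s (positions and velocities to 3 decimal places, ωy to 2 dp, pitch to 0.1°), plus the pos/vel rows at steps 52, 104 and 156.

State at t = 1.4174 s:
  b1     pos=(+0.000,+0.026) vel=(+0.000,+0.000) ωy=+0.00 pitch=+0.0°
  b2     pos=(-0.100,+0.049) vel=(+0.000,+0.000) ωy=+0.00 pitch=-90.0°
  b3     pos=(-0.198,+0.054) vel=(+0.000,+0.000) ωy=+0.00 pitch=-90.0°

Key-timestep trajectory:
   step    t(s)  b1.x    b1.z    b1.vx   b1.vz   b2.x    b2.z    b2.vx   b2.vz   b3.x    b3.z    b3.vx   b3.vz 
     52  0.2261   +0.000  +0.026  +0.000  +0.000   -0.101  +0.049  -0.146  +0.060   -0.177  +0.060  -0.307  -0.015
    104  0.4522   +0.000  +0.026  +0.000  +0.000   -0.100  +0.049  +0.000  +0.000   -0.215  +0.059  +0.065  -0.010
    156  0.6783   +0.000  +0.026  +0.000  +0.000   -0.100  +0.049  +0.000  +0.000   -0.200  +0.054  -0.132  +0.063


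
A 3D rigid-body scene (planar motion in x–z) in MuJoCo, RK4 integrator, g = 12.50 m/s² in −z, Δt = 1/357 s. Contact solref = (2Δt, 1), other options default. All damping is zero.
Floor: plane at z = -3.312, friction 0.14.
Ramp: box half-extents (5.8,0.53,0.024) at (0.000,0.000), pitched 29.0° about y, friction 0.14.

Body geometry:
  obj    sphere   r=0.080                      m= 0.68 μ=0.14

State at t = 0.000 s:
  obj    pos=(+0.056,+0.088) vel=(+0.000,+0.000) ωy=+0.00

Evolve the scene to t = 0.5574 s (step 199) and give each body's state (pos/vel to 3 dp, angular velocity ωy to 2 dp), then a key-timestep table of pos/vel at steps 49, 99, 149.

State at t = 0.5574 s:
  obj    pos=(+0.671,-0.253) vel=(+2.212,-1.215) ωy=+26.70

Key-timestep trajectory:
   step    t(s)  obj.x    obj.z    obj.vx   obj.vz 
     49  0.1373   +0.093  +0.067  +0.542  -0.307
     99  0.2773   +0.208  +0.003  +1.096  -0.615
    149  0.4174   +0.401  -0.103  +1.654  -0.914


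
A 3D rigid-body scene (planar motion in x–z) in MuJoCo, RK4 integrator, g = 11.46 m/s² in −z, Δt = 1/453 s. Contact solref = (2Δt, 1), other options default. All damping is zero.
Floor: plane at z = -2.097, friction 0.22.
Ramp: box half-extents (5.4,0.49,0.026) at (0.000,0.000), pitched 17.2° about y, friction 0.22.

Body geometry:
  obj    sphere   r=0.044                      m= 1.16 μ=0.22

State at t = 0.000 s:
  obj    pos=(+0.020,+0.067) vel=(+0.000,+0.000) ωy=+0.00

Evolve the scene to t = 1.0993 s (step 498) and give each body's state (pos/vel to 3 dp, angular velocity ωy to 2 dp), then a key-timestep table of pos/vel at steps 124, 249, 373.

State at t = 1.0993 s:
  obj    pos=(+1.417,-0.365) vel=(+2.542,-0.787) ωy=+60.47

Key-timestep trajectory:
   step    t(s)  obj.x    obj.z    obj.vx   obj.vz 
    124  0.2737   +0.107  +0.040  +0.633  -0.196
    249  0.5497   +0.369  -0.041  +1.271  -0.393
    373  0.8234   +0.804  -0.176  +1.904  -0.589


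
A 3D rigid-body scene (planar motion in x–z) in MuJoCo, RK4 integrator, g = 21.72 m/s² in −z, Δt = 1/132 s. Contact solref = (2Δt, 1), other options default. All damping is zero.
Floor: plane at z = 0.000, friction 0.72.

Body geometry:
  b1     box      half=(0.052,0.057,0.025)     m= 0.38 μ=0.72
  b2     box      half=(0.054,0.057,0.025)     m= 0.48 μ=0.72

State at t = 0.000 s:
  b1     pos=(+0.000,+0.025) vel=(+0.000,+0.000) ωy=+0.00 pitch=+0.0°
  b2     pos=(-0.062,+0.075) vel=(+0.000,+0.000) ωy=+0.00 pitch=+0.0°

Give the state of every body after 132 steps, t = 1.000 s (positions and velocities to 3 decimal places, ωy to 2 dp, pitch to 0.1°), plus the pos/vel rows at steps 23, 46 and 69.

State at t = 1.000 s:
  b1     pos=(+0.000,+0.025) vel=(+0.000,+0.000) ωy=+0.00 pitch=+0.0°
  b2     pos=(-0.113,+0.054) vel=(+0.000,+0.000) ωy=+0.00 pitch=-90.0°

Key-timestep trajectory:
   step    t(s)  b1.x    b1.z    b1.vx   b1.vz   b2.x    b2.z    b2.vx   b2.vz 
     23  0.1742   +0.000  +0.025  +0.000  +0.000   -0.099  +0.058  -0.350  -0.019
     46  0.3485   +0.000  +0.025  +0.000  +0.000   -0.126  +0.058  +0.115  -0.023
     69  0.5227   +0.000  +0.025  +0.000  +0.000   -0.116  +0.054  +0.014  +0.023


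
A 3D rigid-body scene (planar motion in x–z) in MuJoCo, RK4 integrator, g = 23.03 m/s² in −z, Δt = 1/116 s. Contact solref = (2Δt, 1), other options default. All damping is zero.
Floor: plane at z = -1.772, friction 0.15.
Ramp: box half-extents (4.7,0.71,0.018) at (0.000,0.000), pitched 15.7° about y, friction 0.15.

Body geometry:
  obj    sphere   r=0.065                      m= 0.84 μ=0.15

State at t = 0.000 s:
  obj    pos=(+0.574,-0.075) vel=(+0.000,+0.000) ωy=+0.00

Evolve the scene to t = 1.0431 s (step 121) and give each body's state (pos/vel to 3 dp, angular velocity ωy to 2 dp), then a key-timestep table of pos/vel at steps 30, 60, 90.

State at t = 1.0431 s:
  obj    pos=(+2.905,-0.730) vel=(+4.470,-1.256) ωy=+71.41

Key-timestep trajectory:
   step    t(s)  obj.x    obj.z    obj.vx   obj.vz 
     30  0.2586   +0.717  -0.115  +1.108  -0.312
     60  0.5172   +1.147  -0.236  +2.217  -0.623
     90  0.7759   +1.864  -0.438  +3.325  -0.935


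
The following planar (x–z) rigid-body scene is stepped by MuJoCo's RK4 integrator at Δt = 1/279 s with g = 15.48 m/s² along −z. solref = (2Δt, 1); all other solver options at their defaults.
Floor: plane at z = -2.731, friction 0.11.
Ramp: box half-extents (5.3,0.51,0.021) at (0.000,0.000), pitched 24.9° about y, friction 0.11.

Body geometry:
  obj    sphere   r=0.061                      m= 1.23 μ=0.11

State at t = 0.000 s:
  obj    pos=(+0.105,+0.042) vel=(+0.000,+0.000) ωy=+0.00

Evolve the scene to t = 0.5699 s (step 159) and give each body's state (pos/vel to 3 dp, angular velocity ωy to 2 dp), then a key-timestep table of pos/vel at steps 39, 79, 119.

State at t = 0.5699 s:
  obj    pos=(+0.837,-0.298) vel=(+2.568,-1.200) ωy=+36.03

Key-timestep trajectory:
   step    t(s)  obj.x    obj.z    obj.vx   obj.vz 
     39  0.1398   +0.149  +0.021  +0.633  -0.286
     79  0.2832   +0.286  -0.042  +1.278  -0.589
    119  0.4265   +0.515  -0.149  +1.927  -0.884


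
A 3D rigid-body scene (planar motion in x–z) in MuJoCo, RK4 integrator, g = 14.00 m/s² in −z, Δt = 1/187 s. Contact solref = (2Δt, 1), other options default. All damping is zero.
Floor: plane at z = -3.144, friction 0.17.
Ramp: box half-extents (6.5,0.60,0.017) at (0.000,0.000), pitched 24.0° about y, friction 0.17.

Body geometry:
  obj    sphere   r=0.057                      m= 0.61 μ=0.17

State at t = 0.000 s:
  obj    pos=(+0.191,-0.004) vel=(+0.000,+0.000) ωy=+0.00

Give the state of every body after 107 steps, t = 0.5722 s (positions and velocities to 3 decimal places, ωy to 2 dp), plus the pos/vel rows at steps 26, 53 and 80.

State at t = 0.5722 s:
  obj    pos=(+0.799,-0.275) vel=(+2.126,-0.947) ωy=+40.81

Key-timestep trajectory:
   step    t(s)  obj.x    obj.z    obj.vx   obj.vz 
     26  0.1390   +0.227  -0.020  +0.517  -0.230
     53  0.2834   +0.340  -0.071  +1.053  -0.469
     80  0.4278   +0.531  -0.155  +1.590  -0.708


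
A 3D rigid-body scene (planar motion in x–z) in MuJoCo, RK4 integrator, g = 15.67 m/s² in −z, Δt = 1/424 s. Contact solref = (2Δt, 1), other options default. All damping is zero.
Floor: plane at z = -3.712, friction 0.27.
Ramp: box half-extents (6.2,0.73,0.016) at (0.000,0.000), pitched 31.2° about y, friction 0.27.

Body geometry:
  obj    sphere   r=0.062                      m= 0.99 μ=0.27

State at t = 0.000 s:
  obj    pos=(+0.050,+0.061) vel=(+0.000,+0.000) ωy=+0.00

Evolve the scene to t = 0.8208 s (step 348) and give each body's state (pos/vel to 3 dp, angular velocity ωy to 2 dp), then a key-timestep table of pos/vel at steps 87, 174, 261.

State at t = 0.8208 s:
  obj    pos=(+1.721,-0.951) vel=(+4.071,-2.465) ωy=+76.75

Key-timestep trajectory:
   step    t(s)  obj.x    obj.z    obj.vx   obj.vz 
     87  0.2052   +0.154  -0.002  +1.018  -0.616
    174  0.4104   +0.468  -0.192  +2.035  -1.233
    261  0.6156   +0.990  -0.508  +3.053  -1.849


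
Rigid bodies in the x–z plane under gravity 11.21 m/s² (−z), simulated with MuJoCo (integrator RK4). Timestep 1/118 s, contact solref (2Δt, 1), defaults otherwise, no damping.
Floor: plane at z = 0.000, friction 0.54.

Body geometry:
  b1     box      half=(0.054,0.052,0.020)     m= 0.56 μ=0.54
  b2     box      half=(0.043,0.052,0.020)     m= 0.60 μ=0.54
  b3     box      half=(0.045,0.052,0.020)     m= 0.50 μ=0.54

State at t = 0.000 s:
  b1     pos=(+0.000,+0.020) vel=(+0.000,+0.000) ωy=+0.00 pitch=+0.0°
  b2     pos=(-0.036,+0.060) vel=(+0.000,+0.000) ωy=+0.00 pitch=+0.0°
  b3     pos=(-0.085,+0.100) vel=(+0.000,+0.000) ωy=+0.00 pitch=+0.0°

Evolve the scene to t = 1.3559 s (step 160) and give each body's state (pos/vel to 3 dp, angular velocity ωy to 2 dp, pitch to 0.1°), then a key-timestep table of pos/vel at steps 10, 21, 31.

State at t = 1.3559 s:
  b1     pos=(+0.000,+0.020) vel=(+0.000,+0.000) ωy=+0.00 pitch=+0.0°
  b2     pos=(-0.036,+0.060) vel=(+0.000,+0.000) ωy=+0.00 pitch=+0.0°
  b3     pos=(-0.106,+0.045) vel=(+0.000,+0.000) ωy=+0.00 pitch=-90.0°

Key-timestep trajectory:
   step    t(s)  b1.x    b1.z    b1.vx   b1.vz   b2.x    b2.z    b2.vx   b2.vz   b3.x    b3.z    b3.vx   b3.vz 
     10  0.0847   +0.000  +0.020  +0.000  +0.002   -0.036  +0.060  +0.002  +0.000   -0.089  +0.098  -0.101  -0.046
     21  0.1780   +0.000  +0.020  +0.000  +0.000   -0.036  +0.060  +0.000  +0.001   -0.103  +0.076  -0.183  -0.591
     31  0.2627   +0.000  +0.020  +0.000  +0.000   -0.036  +0.060  +0.000  +0.000   -0.109  +0.044  +0.095  +0.060


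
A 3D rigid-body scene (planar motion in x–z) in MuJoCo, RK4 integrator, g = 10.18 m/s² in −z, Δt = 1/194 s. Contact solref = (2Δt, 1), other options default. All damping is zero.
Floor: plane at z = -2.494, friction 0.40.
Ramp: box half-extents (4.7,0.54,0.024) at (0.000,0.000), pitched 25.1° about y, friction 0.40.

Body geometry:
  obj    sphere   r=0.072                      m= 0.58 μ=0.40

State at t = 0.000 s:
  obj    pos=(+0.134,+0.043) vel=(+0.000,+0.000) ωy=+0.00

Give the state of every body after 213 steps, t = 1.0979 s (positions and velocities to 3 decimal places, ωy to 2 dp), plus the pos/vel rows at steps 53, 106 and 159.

State at t = 1.0979 s:
  obj    pos=(+1.818,-0.746) vel=(+3.067,-1.437) ωy=+47.03

Key-timestep trajectory:
   step    t(s)  obj.x    obj.z    obj.vx   obj.vz 
     53  0.2732   +0.238  -0.006  +0.763  -0.358
    106  0.5464   +0.551  -0.152  +1.526  -0.715
    159  0.8196   +1.072  -0.396  +2.289  -1.072


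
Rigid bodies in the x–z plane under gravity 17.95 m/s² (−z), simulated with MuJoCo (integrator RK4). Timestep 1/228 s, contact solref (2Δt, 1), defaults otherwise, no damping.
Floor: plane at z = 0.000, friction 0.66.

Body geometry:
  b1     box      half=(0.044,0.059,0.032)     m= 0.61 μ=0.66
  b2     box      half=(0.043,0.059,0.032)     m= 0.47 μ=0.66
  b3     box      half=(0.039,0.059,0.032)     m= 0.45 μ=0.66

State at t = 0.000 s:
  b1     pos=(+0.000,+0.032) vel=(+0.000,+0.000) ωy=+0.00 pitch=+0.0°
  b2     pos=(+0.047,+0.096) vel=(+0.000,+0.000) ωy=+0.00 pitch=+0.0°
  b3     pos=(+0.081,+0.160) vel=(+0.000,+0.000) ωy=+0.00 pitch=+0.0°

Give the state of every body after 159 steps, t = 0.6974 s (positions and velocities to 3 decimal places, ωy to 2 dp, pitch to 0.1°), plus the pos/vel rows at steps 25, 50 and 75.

State at t = 0.6974 s:
  b1     pos=(+0.000,+0.032) vel=(+0.000,+0.000) ωy=+0.00 pitch=+0.0°
  b2     pos=(+0.086,+0.043) vel=(+0.000,+0.000) ωy=+0.00 pitch=+90.0°
  b3     pos=(+0.256,+0.032) vel=(+0.000,+0.000) ωy=+0.00 pitch=+180.0°

Key-timestep trajectory:
   step    t(s)  b1.x    b1.z    b1.vx   b1.vz   b2.x    b2.z    b2.vx   b2.vz   b3.x    b3.z    b3.vx   b3.vz 
     25  0.1096   +0.000  +0.032  -0.001  +0.000   +0.058  +0.093  +0.230  -0.111   +0.114  +0.139  +0.602  -0.556
     50  0.2193   +0.000  +0.032  +0.000  +0.000   +0.087  +0.040  -0.049  +0.165   +0.190  +0.042  +0.472  +0.426
     75  0.3289   +0.000  +0.032  +0.000  +0.000   +0.086  +0.043  +0.000  +0.000   +0.239  +0.044  +0.510  -0.279


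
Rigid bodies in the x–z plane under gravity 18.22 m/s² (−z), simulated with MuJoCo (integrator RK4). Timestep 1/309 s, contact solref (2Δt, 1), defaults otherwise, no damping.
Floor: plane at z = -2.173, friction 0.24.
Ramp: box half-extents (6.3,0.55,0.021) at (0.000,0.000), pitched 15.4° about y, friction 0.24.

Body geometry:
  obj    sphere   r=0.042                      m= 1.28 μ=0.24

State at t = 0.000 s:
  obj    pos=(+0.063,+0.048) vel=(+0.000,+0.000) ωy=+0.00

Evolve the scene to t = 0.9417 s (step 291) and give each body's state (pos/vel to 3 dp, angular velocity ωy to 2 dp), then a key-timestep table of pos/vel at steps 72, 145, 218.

State at t = 0.9417 s:
  obj    pos=(+1.541,-0.359) vel=(+3.138,-0.864) ωy=+77.48

Key-timestep trajectory:
   step    t(s)  obj.x    obj.z    obj.vx   obj.vz 
     72  0.2330   +0.153  +0.023  +0.776  -0.214
    145  0.4693   +0.430  -0.053  +1.564  -0.431
    218  0.7055   +0.892  -0.180  +2.351  -0.648


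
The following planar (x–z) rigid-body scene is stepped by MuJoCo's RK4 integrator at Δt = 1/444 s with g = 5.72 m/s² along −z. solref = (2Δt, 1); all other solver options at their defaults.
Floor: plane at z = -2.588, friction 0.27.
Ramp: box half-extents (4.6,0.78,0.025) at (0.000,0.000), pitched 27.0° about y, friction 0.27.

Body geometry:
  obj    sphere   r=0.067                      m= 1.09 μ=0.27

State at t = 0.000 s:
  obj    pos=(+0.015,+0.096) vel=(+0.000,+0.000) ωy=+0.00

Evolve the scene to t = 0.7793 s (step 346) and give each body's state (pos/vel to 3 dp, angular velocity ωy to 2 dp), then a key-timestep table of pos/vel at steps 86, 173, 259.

State at t = 0.7793 s:
  obj    pos=(+0.517,-0.160) vel=(+1.288,-0.656) ωy=+21.57

Key-timestep trajectory:
   step    t(s)  obj.x    obj.z    obj.vx   obj.vz 
     86  0.1937   +0.046  +0.080  +0.320  -0.163
    173  0.3896   +0.140  +0.032  +0.644  -0.328
    259  0.5833   +0.296  -0.048  +0.964  -0.491


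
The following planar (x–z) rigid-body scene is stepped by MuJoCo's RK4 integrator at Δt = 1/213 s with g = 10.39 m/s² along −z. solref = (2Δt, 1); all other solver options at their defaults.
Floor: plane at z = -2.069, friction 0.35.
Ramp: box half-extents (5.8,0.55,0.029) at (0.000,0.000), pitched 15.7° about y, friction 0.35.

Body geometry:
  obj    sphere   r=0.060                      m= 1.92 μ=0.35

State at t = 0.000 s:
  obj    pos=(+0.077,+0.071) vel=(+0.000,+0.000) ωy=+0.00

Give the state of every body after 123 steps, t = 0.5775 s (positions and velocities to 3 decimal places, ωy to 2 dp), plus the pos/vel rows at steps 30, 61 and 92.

State at t = 0.5775 s:
  obj    pos=(+0.399,-0.020) vel=(+1.116,-0.314) ωy=+19.32

Key-timestep trajectory:
   step    t(s)  obj.x    obj.z    obj.vx   obj.vz 
     30  0.1408   +0.096  +0.065  +0.272  -0.077
     61  0.2864   +0.156  +0.049  +0.554  -0.156
     92  0.4319   +0.257  +0.020  +0.835  -0.235


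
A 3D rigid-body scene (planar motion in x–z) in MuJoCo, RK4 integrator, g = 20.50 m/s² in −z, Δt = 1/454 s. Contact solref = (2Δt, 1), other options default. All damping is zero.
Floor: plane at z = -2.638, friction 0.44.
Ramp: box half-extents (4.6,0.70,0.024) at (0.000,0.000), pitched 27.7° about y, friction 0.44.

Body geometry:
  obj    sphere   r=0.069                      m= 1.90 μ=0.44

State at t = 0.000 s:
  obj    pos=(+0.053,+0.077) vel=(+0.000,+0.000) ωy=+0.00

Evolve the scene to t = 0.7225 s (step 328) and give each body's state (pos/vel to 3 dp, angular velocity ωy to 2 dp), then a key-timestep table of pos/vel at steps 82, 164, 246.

State at t = 0.7225 s:
  obj    pos=(+1.626,-0.749) vel=(+4.354,-2.286) ωy=+71.26

Key-timestep trajectory:
   step    t(s)  obj.x    obj.z    obj.vx   obj.vz 
     82  0.1806   +0.151  +0.026  +1.089  -0.572
    164  0.3612   +0.446  -0.129  +2.177  -1.143
    246  0.5419   +0.938  -0.387  +3.266  -1.714
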